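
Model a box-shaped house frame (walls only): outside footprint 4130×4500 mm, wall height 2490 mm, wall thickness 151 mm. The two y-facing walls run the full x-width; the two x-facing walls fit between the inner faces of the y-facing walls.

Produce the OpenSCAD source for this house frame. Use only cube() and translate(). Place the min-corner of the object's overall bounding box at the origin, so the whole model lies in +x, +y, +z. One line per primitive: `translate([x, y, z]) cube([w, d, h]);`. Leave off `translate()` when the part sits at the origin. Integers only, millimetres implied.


cube([4130, 151, 2490]);
translate([0, 4349, 0]) cube([4130, 151, 2490]);
translate([0, 151, 0]) cube([151, 4198, 2490]);
translate([3979, 151, 0]) cube([151, 4198, 2490]);


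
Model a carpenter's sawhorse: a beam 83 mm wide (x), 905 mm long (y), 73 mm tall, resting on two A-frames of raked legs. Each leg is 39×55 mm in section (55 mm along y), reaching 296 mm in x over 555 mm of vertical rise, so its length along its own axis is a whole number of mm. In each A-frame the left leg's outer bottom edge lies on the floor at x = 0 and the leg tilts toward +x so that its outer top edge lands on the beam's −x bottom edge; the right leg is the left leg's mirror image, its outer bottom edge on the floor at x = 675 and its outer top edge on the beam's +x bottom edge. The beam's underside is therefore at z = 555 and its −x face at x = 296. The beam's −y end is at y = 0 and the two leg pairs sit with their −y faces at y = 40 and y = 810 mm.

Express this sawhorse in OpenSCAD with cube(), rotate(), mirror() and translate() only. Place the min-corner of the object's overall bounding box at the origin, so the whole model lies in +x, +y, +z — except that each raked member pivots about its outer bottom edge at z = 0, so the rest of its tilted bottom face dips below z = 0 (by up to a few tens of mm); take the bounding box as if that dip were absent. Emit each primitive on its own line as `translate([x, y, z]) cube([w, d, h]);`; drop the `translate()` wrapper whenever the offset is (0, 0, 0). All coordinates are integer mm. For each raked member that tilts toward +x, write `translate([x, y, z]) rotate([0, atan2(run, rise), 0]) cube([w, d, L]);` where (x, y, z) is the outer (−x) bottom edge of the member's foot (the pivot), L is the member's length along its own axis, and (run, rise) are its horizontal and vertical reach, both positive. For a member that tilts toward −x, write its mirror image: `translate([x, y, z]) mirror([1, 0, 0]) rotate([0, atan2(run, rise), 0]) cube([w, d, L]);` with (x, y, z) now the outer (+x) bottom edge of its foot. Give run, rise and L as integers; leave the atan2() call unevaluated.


translate([296, 0, 555]) cube([83, 905, 73]);
translate([0, 40, 0]) rotate([0, atan2(296, 555), 0]) cube([39, 55, 629]);
translate([675, 40, 0]) mirror([1, 0, 0]) rotate([0, atan2(296, 555), 0]) cube([39, 55, 629]);
translate([0, 810, 0]) rotate([0, atan2(296, 555), 0]) cube([39, 55, 629]);
translate([675, 810, 0]) mirror([1, 0, 0]) rotate([0, atan2(296, 555), 0]) cube([39, 55, 629]);


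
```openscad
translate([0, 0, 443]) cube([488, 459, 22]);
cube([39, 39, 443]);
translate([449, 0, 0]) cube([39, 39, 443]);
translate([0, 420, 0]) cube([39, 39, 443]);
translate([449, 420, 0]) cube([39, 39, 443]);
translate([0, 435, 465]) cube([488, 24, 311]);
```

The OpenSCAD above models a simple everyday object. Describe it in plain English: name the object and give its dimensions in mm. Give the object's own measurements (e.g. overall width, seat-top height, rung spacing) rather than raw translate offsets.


A chair. The seat is a 488×459×22 mm slab with its top at z = 465 mm, on four 39×39 mm corner legs (flush with the seat edges, standing on z = 0). A flat backrest 24 mm thick, 311 mm tall, spans the full seat width and rises from the seat top along its +y edge, rear face flush with the rear of the seat.


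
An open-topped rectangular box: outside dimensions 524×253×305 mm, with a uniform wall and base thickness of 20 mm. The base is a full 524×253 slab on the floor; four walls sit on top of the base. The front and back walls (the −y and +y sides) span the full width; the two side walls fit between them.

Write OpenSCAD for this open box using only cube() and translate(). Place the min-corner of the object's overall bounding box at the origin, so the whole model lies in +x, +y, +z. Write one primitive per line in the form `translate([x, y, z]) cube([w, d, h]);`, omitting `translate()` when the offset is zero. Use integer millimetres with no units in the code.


cube([524, 253, 20]);
translate([0, 0, 20]) cube([524, 20, 285]);
translate([0, 233, 20]) cube([524, 20, 285]);
translate([0, 20, 20]) cube([20, 213, 285]);
translate([504, 20, 20]) cube([20, 213, 285]);


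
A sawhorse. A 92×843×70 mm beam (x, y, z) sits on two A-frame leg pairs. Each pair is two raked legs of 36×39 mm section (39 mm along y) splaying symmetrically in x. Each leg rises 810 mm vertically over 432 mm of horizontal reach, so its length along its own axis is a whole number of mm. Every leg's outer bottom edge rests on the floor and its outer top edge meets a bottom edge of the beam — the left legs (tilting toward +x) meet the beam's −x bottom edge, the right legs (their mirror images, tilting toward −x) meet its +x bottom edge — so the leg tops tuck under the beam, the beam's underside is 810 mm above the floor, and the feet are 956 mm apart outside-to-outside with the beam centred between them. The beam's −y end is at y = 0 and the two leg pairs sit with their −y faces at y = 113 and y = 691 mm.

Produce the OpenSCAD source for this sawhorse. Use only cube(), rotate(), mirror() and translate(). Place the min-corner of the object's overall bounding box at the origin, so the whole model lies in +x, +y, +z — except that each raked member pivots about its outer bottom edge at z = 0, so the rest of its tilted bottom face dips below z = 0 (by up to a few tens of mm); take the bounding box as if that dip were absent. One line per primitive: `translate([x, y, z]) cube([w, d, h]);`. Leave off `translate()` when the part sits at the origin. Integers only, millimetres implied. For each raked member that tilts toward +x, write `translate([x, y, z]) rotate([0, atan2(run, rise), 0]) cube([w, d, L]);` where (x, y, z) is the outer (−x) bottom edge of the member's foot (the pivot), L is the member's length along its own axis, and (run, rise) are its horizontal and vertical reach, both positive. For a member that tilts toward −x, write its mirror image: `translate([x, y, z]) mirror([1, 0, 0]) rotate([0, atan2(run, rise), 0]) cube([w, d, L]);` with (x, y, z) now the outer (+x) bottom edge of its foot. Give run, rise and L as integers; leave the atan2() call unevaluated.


// leg length = √(432² + 810²) = 918
// right-leg outer foot x = 2·432 + 92 = 956
// beam min-corner = (432, 0, 810)
translate([432, 0, 810]) cube([92, 843, 70]);
translate([0, 113, 0]) rotate([0, atan2(432, 810), 0]) cube([36, 39, 918]);
translate([956, 113, 0]) mirror([1, 0, 0]) rotate([0, atan2(432, 810), 0]) cube([36, 39, 918]);
translate([0, 691, 0]) rotate([0, atan2(432, 810), 0]) cube([36, 39, 918]);
translate([956, 691, 0]) mirror([1, 0, 0]) rotate([0, atan2(432, 810), 0]) cube([36, 39, 918]);


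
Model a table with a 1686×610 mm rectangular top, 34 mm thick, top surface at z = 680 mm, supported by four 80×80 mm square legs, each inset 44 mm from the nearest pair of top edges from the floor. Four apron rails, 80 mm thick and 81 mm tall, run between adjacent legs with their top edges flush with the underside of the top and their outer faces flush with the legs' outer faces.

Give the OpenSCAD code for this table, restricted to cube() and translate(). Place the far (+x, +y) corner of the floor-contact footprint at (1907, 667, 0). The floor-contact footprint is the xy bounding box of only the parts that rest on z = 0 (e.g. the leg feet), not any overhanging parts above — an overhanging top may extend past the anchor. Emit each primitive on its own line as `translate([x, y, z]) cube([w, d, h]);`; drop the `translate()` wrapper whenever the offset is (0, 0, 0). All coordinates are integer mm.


translate([265, 101, 646]) cube([1686, 610, 34]);
translate([309, 145, 0]) cube([80, 80, 646]);
translate([1827, 145, 0]) cube([80, 80, 646]);
translate([309, 587, 0]) cube([80, 80, 646]);
translate([1827, 587, 0]) cube([80, 80, 646]);
translate([389, 145, 565]) cube([1438, 80, 81]);
translate([389, 587, 565]) cube([1438, 80, 81]);
translate([309, 225, 565]) cube([80, 362, 81]);
translate([1827, 225, 565]) cube([80, 362, 81]);


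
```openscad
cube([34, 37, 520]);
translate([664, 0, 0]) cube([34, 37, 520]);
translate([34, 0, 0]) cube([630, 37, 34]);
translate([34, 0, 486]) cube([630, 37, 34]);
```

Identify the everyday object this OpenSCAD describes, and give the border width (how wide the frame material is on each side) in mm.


A picture frame. The border width is 34 mm.

Four thin pieces enclosing a rectangular opening — a picture frame. The two full-height stiles are 520 mm tall; the top rail sits at z = 486 and is 34 mm tall, so the border above the opening is 520 − 486 = 34 mm, matching the stile x-width.


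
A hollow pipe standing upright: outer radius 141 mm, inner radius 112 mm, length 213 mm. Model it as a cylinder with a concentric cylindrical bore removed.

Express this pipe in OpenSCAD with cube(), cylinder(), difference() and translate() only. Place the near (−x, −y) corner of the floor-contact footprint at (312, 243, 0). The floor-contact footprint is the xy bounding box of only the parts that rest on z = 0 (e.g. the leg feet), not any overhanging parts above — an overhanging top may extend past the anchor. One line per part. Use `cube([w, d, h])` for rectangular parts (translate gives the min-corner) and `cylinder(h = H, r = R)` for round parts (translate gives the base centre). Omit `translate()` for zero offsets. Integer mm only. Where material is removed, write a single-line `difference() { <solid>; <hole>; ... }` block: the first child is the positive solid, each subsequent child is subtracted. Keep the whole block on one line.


difference() { translate([453, 384, 0]) cylinder(h = 213, r = 141); translate([453, 384, 0]) cylinder(h = 213, r = 112); }


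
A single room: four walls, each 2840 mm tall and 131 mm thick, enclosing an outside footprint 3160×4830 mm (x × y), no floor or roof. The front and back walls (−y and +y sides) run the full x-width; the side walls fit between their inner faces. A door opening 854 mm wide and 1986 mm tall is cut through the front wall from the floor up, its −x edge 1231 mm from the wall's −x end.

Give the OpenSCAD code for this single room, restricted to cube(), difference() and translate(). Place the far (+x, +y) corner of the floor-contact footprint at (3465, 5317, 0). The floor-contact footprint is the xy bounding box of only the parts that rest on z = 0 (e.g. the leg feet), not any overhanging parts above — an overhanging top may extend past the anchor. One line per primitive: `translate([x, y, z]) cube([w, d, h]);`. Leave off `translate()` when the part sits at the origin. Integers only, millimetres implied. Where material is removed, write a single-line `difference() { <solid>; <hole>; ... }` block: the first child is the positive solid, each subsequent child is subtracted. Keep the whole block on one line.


difference() { translate([305, 487, 0]) cube([3160, 131, 2840]); translate([1536, 487, 0]) cube([854, 131, 1986]); }
translate([305, 5186, 0]) cube([3160, 131, 2840]);
translate([305, 618, 0]) cube([131, 4568, 2840]);
translate([3334, 618, 0]) cube([131, 4568, 2840]);


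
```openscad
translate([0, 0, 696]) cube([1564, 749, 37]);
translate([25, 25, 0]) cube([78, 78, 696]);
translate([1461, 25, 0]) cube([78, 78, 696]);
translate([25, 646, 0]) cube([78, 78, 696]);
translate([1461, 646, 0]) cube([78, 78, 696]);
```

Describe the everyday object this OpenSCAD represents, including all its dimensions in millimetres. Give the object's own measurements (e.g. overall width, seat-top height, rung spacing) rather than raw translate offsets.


A table: top 1564 mm (x) × 749 mm (y), 37 mm thick, upper face at z = 733 mm, on four 78×78 mm square legs, each inset 25 mm from the nearest pair of top edges from z = 0 to the bottom of the top.


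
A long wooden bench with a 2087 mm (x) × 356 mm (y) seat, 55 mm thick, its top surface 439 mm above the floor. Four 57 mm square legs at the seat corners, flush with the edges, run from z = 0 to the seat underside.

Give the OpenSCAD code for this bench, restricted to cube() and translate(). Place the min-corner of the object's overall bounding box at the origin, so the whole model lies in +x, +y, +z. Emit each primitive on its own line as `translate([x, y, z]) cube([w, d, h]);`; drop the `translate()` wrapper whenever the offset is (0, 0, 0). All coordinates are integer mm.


// leg_h = 439 − 55 = 384
translate([0, 0, 384]) cube([2087, 356, 55]);
cube([57, 57, 384]);
translate([0, 299, 0]) cube([57, 57, 384]);
translate([2030, 0, 0]) cube([57, 57, 384]);
translate([2030, 299, 0]) cube([57, 57, 384]);


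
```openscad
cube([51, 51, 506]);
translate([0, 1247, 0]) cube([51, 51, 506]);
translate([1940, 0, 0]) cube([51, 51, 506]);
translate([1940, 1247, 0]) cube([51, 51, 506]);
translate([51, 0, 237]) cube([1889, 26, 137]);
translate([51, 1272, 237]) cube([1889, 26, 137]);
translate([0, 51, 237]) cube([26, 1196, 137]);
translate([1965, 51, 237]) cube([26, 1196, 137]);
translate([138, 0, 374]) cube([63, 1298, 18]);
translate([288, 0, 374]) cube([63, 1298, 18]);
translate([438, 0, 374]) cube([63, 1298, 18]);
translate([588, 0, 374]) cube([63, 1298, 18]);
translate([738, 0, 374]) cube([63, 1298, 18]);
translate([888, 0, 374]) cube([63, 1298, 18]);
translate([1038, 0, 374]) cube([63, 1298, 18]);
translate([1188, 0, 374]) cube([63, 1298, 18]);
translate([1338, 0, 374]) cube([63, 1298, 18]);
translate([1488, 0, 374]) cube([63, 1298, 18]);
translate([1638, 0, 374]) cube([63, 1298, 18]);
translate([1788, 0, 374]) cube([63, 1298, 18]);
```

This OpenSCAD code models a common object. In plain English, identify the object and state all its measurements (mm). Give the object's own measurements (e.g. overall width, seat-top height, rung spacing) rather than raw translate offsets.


A bed frame 1991 mm long (x) by 1298 mm wide (y). Four 51×51 mm corner posts, 506 mm tall, at the corners of the footprint. Four rails of 26 mm thickness and 137 mm height run between adjacent posts with their undersides at z = 237 mm, their outer faces flush with the outside of the frame (the two x-running rails run between the posts' inner faces; the two y-running rails run between the posts' inner faces). 12 slats, each 63 mm wide (x) and 18 mm thick, lie across the top of the two x-running rails, running the full 1298 mm width of the frame in y; along x they sit between the end posts with a 87 mm gap after the −x posts and between neighbouring slats, leaving 89 mm before the +x posts.


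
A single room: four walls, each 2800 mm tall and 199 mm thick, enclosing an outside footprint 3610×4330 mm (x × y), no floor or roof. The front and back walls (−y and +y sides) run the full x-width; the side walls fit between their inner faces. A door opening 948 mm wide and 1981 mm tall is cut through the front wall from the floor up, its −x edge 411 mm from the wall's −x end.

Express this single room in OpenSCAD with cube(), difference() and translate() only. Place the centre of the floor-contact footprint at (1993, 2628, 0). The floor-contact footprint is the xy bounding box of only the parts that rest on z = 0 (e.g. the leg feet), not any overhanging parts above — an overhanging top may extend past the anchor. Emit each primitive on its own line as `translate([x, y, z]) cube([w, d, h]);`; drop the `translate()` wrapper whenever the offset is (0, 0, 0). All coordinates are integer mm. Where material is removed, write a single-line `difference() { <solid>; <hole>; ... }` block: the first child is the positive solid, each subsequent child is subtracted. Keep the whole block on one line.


difference() { translate([188, 463, 0]) cube([3610, 199, 2800]); translate([599, 463, 0]) cube([948, 199, 1981]); }
translate([188, 4594, 0]) cube([3610, 199, 2800]);
translate([188, 662, 0]) cube([199, 3932, 2800]);
translate([3599, 662, 0]) cube([199, 3932, 2800]);


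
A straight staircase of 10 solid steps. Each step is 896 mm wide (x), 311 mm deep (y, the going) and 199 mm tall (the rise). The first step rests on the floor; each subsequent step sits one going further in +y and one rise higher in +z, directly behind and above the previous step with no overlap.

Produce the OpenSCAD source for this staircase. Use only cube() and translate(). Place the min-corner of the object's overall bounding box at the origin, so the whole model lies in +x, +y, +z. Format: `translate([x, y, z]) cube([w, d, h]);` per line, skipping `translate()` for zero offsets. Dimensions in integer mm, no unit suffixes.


cube([896, 311, 199]);
translate([0, 311, 199]) cube([896, 311, 199]);
translate([0, 622, 398]) cube([896, 311, 199]);
translate([0, 933, 597]) cube([896, 311, 199]);
translate([0, 1244, 796]) cube([896, 311, 199]);
translate([0, 1555, 995]) cube([896, 311, 199]);
translate([0, 1866, 1194]) cube([896, 311, 199]);
translate([0, 2177, 1393]) cube([896, 311, 199]);
translate([0, 2488, 1592]) cube([896, 311, 199]);
translate([0, 2799, 1791]) cube([896, 311, 199]);


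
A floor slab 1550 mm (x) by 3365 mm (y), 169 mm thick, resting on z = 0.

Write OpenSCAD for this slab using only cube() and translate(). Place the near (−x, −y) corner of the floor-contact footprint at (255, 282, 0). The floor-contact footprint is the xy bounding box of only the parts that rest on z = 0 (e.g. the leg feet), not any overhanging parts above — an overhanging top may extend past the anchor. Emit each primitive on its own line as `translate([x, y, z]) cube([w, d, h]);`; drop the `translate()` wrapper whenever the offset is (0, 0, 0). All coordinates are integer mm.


translate([255, 282, 0]) cube([1550, 3365, 169]);


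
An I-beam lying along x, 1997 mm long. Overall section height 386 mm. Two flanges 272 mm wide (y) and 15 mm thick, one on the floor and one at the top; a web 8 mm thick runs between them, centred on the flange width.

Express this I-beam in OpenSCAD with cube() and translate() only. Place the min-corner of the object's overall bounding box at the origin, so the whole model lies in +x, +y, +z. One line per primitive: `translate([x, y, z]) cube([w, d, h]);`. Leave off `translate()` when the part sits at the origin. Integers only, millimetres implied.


cube([1997, 272, 15]);
translate([0, 132, 15]) cube([1997, 8, 356]);
translate([0, 0, 371]) cube([1997, 272, 15]);


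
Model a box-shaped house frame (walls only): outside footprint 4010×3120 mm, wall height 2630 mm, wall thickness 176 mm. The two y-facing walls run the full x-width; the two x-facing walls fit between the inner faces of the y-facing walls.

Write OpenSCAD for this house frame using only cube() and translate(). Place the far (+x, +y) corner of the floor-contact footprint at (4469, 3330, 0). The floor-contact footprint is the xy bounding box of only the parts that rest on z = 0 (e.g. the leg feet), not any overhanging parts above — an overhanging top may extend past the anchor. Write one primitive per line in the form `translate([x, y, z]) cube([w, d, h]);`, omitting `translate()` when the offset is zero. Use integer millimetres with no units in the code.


translate([459, 210, 0]) cube([4010, 176, 2630]);
translate([459, 3154, 0]) cube([4010, 176, 2630]);
translate([459, 386, 0]) cube([176, 2768, 2630]);
translate([4293, 386, 0]) cube([176, 2768, 2630]);


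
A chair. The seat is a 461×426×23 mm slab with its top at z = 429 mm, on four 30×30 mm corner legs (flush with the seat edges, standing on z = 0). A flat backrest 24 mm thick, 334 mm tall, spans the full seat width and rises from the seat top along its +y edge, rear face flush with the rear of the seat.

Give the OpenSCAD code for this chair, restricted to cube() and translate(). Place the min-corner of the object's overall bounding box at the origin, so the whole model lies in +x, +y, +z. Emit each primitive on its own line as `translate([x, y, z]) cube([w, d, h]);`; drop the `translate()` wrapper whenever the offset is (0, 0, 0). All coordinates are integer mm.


translate([0, 0, 406]) cube([461, 426, 23]);
cube([30, 30, 406]);
translate([431, 0, 0]) cube([30, 30, 406]);
translate([0, 396, 0]) cube([30, 30, 406]);
translate([431, 396, 0]) cube([30, 30, 406]);
translate([0, 402, 429]) cube([461, 24, 334]);


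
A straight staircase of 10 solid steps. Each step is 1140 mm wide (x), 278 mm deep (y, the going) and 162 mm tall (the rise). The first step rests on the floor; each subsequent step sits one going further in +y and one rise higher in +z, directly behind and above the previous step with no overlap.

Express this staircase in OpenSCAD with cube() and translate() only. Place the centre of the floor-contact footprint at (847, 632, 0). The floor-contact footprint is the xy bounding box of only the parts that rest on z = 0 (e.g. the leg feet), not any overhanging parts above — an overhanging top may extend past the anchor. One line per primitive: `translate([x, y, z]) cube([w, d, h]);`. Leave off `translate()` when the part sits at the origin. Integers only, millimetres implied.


translate([277, 493, 0]) cube([1140, 278, 162]);
translate([277, 771, 162]) cube([1140, 278, 162]);
translate([277, 1049, 324]) cube([1140, 278, 162]);
translate([277, 1327, 486]) cube([1140, 278, 162]);
translate([277, 1605, 648]) cube([1140, 278, 162]);
translate([277, 1883, 810]) cube([1140, 278, 162]);
translate([277, 2161, 972]) cube([1140, 278, 162]);
translate([277, 2439, 1134]) cube([1140, 278, 162]);
translate([277, 2717, 1296]) cube([1140, 278, 162]);
translate([277, 2995, 1458]) cube([1140, 278, 162]);


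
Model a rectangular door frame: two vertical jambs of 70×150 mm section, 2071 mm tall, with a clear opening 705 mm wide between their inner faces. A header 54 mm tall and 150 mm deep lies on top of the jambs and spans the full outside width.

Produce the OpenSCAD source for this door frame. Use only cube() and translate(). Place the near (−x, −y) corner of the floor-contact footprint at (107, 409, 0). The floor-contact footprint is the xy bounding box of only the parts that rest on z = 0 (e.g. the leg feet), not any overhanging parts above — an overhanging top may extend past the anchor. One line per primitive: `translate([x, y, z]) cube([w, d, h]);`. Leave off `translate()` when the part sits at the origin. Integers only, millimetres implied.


translate([107, 409, 0]) cube([70, 150, 2071]);
translate([882, 409, 0]) cube([70, 150, 2071]);
translate([107, 409, 2071]) cube([845, 150, 54]);


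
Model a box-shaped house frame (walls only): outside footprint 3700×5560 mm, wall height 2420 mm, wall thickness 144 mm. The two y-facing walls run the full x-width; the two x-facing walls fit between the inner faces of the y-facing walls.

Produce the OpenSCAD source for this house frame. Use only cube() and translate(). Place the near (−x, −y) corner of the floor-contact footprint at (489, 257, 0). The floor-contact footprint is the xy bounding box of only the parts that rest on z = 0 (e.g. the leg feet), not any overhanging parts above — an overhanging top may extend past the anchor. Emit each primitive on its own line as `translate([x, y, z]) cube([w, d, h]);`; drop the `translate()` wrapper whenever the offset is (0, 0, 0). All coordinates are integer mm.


translate([489, 257, 0]) cube([3700, 144, 2420]);
translate([489, 5673, 0]) cube([3700, 144, 2420]);
translate([489, 401, 0]) cube([144, 5272, 2420]);
translate([4045, 401, 0]) cube([144, 5272, 2420]);


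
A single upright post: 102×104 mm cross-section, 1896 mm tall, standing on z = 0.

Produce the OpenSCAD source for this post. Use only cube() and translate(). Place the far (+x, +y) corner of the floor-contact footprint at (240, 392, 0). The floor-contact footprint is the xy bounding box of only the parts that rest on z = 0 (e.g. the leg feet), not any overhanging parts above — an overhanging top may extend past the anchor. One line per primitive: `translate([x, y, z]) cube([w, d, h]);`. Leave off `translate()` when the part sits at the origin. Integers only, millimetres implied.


translate([138, 288, 0]) cube([102, 104, 1896]);


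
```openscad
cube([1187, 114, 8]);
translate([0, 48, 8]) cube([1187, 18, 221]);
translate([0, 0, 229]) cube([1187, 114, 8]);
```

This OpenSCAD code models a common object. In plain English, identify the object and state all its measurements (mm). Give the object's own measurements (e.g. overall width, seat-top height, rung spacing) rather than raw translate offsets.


An I-beam lying along x, 1187 mm long. Overall section height 237 mm. Two flanges 114 mm wide (y) and 8 mm thick, one on the floor and one at the top; a web 18 mm thick runs between them, centred on the flange width.


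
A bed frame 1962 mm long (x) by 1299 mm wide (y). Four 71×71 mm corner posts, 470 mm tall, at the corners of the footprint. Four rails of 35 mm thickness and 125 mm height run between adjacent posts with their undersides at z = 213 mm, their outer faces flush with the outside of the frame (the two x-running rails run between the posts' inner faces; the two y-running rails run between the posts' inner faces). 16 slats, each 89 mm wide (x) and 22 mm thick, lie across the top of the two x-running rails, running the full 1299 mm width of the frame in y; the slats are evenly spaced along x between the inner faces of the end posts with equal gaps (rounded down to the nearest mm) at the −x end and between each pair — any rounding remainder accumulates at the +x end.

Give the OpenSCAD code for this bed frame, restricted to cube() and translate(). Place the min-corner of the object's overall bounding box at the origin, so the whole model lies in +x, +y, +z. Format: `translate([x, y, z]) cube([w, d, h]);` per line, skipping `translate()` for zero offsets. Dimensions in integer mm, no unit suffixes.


// slat z = rail_z + rail_h = 213 + 125 = 338
// slat gap = ⌊(1820 − 16·89) / 17⌋ = 23
cube([71, 71, 470]);
translate([0, 1228, 0]) cube([71, 71, 470]);
translate([1891, 0, 0]) cube([71, 71, 470]);
translate([1891, 1228, 0]) cube([71, 71, 470]);
translate([71, 0, 213]) cube([1820, 35, 125]);
translate([71, 1264, 213]) cube([1820, 35, 125]);
translate([0, 71, 213]) cube([35, 1157, 125]);
translate([1927, 71, 213]) cube([35, 1157, 125]);
translate([94, 0, 338]) cube([89, 1299, 22]);
translate([206, 0, 338]) cube([89, 1299, 22]);
translate([318, 0, 338]) cube([89, 1299, 22]);
translate([430, 0, 338]) cube([89, 1299, 22]);
translate([542, 0, 338]) cube([89, 1299, 22]);
translate([654, 0, 338]) cube([89, 1299, 22]);
translate([766, 0, 338]) cube([89, 1299, 22]);
translate([878, 0, 338]) cube([89, 1299, 22]);
translate([990, 0, 338]) cube([89, 1299, 22]);
translate([1102, 0, 338]) cube([89, 1299, 22]);
translate([1214, 0, 338]) cube([89, 1299, 22]);
translate([1326, 0, 338]) cube([89, 1299, 22]);
translate([1438, 0, 338]) cube([89, 1299, 22]);
translate([1550, 0, 338]) cube([89, 1299, 22]);
translate([1662, 0, 338]) cube([89, 1299, 22]);
translate([1774, 0, 338]) cube([89, 1299, 22]);


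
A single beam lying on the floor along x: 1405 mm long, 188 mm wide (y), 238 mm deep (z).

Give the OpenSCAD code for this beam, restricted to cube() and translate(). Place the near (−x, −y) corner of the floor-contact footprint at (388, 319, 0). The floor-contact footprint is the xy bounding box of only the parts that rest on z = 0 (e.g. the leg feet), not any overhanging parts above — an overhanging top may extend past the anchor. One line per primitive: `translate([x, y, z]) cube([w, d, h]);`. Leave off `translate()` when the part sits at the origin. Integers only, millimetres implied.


translate([388, 319, 0]) cube([1405, 188, 238]);


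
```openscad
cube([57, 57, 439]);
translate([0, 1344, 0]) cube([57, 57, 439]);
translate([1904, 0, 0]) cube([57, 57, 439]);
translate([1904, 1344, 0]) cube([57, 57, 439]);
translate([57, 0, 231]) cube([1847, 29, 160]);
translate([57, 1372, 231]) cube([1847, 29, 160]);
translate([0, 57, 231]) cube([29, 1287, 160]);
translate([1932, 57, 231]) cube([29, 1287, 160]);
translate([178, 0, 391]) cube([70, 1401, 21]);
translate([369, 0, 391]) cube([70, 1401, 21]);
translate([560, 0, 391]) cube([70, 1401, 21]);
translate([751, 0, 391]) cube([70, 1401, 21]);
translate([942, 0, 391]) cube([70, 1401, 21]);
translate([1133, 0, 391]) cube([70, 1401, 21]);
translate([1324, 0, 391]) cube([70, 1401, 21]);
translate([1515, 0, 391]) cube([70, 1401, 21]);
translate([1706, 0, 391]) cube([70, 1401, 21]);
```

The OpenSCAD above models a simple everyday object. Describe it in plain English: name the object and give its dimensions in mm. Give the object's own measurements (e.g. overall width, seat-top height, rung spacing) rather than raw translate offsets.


A bed frame 1961 mm long (x) by 1401 mm wide (y). Four 57×57 mm corner posts, 439 mm tall, at the corners of the footprint. Four rails of 29 mm thickness and 160 mm height run between adjacent posts with their undersides at z = 231 mm, their outer faces flush with the outside of the frame (the two x-running rails run between the posts' inner faces; the two y-running rails run between the posts' inner faces). 9 slats, each 70 mm wide (x) and 21 mm thick, lie across the top of the two x-running rails, running the full 1401 mm width of the frame in y; along x they sit between the end posts with a 121 mm gap after the −x posts and between neighbouring slats, leaving 128 mm before the +x posts.


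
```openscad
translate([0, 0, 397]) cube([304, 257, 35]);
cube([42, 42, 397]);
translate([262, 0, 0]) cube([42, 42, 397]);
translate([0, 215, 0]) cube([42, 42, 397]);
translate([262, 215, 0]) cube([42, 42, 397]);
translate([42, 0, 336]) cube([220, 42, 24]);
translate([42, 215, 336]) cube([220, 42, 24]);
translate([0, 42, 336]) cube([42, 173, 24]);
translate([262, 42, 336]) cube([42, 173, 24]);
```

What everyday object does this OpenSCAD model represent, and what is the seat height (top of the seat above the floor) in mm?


A stool. The seat height is 432 mm.

A 304×257×35 slab at z = 397 on four corner posts — a stool. The seat top is 397 + 35 = 432 mm.


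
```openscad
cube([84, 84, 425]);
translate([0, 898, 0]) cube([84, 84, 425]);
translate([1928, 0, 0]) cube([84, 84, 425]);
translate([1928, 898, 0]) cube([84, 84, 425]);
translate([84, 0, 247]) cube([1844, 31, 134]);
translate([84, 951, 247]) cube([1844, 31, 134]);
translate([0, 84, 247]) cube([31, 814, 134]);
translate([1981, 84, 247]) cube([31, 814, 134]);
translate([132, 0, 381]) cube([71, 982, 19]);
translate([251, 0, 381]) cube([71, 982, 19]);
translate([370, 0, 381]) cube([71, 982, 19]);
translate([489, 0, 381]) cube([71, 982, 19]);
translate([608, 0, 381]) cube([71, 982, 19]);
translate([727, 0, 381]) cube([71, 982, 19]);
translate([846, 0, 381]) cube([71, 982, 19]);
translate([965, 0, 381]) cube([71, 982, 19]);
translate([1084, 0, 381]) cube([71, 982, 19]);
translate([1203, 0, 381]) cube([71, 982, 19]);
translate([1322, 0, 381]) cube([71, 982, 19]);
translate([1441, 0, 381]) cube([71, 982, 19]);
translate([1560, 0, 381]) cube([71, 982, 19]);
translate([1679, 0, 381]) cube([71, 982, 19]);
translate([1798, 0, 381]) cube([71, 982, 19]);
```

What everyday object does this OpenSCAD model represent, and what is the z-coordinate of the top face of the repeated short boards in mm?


A bed frame. The slat-top height is 400 mm.

Four posts, four rails, and a row of slats — a bed frame. Slats sit on the rails at z = 247 + 134 = 381; with slat thickness 19, the top is 400 mm.


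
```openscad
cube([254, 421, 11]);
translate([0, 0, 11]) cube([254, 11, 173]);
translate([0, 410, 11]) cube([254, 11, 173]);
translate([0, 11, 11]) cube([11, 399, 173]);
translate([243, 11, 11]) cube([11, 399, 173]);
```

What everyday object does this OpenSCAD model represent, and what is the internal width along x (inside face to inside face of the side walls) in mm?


An open box. The internal width is 232 mm.

A 254×421 base slab with four walls standing on it — an open box. The base is 254 mm wide and the walls are 11 mm thick, so the internal width is 254 − 2 × 11 = 232 mm.


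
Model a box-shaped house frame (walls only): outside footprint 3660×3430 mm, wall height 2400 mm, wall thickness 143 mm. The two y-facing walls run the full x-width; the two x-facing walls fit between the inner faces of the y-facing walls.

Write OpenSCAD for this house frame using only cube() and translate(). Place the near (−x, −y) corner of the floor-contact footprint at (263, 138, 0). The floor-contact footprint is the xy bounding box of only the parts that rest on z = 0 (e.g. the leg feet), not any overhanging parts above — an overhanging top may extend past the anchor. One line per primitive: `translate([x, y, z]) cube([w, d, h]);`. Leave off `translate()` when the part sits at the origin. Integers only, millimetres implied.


translate([263, 138, 0]) cube([3660, 143, 2400]);
translate([263, 3425, 0]) cube([3660, 143, 2400]);
translate([263, 281, 0]) cube([143, 3144, 2400]);
translate([3780, 281, 0]) cube([143, 3144, 2400]);


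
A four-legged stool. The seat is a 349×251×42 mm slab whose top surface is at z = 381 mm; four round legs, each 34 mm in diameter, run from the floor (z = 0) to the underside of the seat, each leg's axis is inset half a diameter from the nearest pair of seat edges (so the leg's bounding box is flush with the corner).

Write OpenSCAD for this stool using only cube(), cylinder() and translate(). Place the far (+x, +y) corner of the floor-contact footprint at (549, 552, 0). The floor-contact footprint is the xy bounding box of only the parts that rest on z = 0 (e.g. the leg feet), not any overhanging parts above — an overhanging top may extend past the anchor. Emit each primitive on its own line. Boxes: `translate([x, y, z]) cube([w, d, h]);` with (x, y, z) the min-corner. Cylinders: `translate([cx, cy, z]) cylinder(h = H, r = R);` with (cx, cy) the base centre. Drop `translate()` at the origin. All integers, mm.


translate([200, 301, 339]) cube([349, 251, 42]);
translate([217, 318, 0]) cylinder(h = 339, r = 17);
translate([532, 318, 0]) cylinder(h = 339, r = 17);
translate([217, 535, 0]) cylinder(h = 339, r = 17);
translate([532, 535, 0]) cylinder(h = 339, r = 17);


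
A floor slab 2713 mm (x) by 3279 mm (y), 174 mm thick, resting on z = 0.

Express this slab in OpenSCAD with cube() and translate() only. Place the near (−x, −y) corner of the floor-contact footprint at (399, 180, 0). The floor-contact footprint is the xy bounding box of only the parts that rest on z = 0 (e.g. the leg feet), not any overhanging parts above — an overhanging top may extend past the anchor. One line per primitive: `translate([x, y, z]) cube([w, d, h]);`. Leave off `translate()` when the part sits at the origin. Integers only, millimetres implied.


translate([399, 180, 0]) cube([2713, 3279, 174]);


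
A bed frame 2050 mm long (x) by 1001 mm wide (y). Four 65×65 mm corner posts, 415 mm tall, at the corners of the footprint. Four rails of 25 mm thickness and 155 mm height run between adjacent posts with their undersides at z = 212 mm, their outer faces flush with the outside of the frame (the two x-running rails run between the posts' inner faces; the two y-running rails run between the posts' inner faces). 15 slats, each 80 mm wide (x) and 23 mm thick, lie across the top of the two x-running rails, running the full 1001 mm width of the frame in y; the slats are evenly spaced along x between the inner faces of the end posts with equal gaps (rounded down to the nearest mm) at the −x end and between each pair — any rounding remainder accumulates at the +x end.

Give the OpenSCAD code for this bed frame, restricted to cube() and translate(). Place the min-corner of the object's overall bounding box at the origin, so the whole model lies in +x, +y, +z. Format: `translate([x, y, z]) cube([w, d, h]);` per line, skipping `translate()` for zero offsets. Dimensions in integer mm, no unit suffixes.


// slat z = rail_z + rail_h = 212 + 155 = 367
// slat gap = ⌊(1920 − 15·80) / 16⌋ = 45
cube([65, 65, 415]);
translate([0, 936, 0]) cube([65, 65, 415]);
translate([1985, 0, 0]) cube([65, 65, 415]);
translate([1985, 936, 0]) cube([65, 65, 415]);
translate([65, 0, 212]) cube([1920, 25, 155]);
translate([65, 976, 212]) cube([1920, 25, 155]);
translate([0, 65, 212]) cube([25, 871, 155]);
translate([2025, 65, 212]) cube([25, 871, 155]);
translate([110, 0, 367]) cube([80, 1001, 23]);
translate([235, 0, 367]) cube([80, 1001, 23]);
translate([360, 0, 367]) cube([80, 1001, 23]);
translate([485, 0, 367]) cube([80, 1001, 23]);
translate([610, 0, 367]) cube([80, 1001, 23]);
translate([735, 0, 367]) cube([80, 1001, 23]);
translate([860, 0, 367]) cube([80, 1001, 23]);
translate([985, 0, 367]) cube([80, 1001, 23]);
translate([1110, 0, 367]) cube([80, 1001, 23]);
translate([1235, 0, 367]) cube([80, 1001, 23]);
translate([1360, 0, 367]) cube([80, 1001, 23]);
translate([1485, 0, 367]) cube([80, 1001, 23]);
translate([1610, 0, 367]) cube([80, 1001, 23]);
translate([1735, 0, 367]) cube([80, 1001, 23]);
translate([1860, 0, 367]) cube([80, 1001, 23]);


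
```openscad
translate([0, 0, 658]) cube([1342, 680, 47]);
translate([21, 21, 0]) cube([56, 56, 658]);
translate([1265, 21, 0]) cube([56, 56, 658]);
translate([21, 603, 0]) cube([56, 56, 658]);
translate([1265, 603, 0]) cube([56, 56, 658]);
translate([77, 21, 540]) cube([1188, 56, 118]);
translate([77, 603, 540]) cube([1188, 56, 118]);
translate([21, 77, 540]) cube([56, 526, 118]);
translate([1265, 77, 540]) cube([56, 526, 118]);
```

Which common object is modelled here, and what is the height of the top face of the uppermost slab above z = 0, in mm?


A table. The table height is 705 mm.

A 1342×680×47 slab sits at z = 658 on four 56 mm square posts — a table. The top surface is at 658 + 47 = 705 mm.


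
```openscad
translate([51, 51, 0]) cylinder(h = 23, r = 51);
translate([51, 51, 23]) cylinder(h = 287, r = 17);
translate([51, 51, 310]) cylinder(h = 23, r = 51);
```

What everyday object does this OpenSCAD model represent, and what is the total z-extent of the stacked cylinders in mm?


A spool. The overall height is 333 mm.

Three coaxial cylinders, large–small–large — a spool. Two 23 mm flanges and a 287 mm core give 23 + 287 + 23 = 333 mm.


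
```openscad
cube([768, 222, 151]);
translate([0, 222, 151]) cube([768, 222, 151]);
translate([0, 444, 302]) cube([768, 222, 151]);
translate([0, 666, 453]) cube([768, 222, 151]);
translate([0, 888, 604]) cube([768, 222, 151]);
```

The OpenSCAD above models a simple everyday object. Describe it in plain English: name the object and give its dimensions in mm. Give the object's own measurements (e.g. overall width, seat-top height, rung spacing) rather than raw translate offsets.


A straight staircase of 5 solid steps. Each step is 768 mm wide (x), 222 mm deep (y, the going) and 151 mm tall (the rise). The first step rests on the floor; each subsequent step sits one going further in +y and one rise higher in +z, directly behind and above the previous step with no overlap.


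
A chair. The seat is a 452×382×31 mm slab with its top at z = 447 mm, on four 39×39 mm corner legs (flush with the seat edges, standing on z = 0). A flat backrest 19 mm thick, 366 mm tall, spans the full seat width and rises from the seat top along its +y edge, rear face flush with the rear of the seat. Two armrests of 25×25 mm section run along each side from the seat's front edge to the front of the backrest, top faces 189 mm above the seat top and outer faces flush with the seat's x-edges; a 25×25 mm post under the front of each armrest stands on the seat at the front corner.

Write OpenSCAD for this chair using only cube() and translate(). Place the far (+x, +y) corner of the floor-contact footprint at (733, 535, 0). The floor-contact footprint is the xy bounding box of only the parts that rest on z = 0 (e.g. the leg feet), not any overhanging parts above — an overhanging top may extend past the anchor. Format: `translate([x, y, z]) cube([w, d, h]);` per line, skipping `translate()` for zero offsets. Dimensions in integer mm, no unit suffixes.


translate([281, 153, 416]) cube([452, 382, 31]);
translate([281, 153, 0]) cube([39, 39, 416]);
translate([694, 153, 0]) cube([39, 39, 416]);
translate([281, 496, 0]) cube([39, 39, 416]);
translate([694, 496, 0]) cube([39, 39, 416]);
translate([281, 516, 447]) cube([452, 19, 366]);
translate([281, 153, 611]) cube([25, 363, 25]);
translate([708, 153, 611]) cube([25, 363, 25]);
translate([281, 153, 447]) cube([25, 25, 164]);
translate([708, 153, 447]) cube([25, 25, 164]);
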